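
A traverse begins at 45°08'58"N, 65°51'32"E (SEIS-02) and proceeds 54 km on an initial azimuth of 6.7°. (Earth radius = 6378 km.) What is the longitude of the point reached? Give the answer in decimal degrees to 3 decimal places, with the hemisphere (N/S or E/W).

SEIS-02: φ = +45.14944°, λ = +65.85889°
δ = d/R = 54/6378 = 0.008467 rad
φ₂ = arcsin(sin φ₁ cos δ + cos φ₁ sin δ cos θ)
   = arcsin(0.70895·0.99996 + 0.70526·0.00847·0.99317) = 45.63120°
λ₂ = λ₁ + atan2(sin θ sin δ cos φ₁, cos δ − sin φ₁ sin φ₂) = 65.93982°

65.940°E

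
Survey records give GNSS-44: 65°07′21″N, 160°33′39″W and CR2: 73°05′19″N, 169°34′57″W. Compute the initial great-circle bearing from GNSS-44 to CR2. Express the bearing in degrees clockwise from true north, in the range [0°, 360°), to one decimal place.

342.2°

GNSS-44: φ = +65.12250°, λ = -160.56083°
CR2: φ = +73.08861°, λ = -169.58250°
Δλ = -9.0217°
y = sin Δλ · cos φ₂ = -0.045614
x = cos φ₁ sin φ₂ − sin φ₁ cos φ₂ cos Δλ = 0.141852
θ = atan2(y, x) = -17.8258° → 342.1742° (mod 360°)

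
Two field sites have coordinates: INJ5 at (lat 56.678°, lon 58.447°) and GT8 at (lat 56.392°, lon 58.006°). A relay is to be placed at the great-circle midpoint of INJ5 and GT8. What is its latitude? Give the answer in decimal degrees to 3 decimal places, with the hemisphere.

Bx = cos φ₂ cos Δλ = 0.553491,  By = cos φ₂ sin Δλ = -0.004260
φₘ = atan2(sin φ₁ + sin φ₂, √((cos φ₁ + Bx)² + By²)) = 56.53520°
λₘ = λ₁ + atan2(By, cos φ₁ + Bx) = 58.22567°

56.535°N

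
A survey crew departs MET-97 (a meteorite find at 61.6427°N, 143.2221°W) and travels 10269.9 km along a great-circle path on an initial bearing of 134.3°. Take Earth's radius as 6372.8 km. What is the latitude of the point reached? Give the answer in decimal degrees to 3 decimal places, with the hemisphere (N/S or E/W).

21.548°S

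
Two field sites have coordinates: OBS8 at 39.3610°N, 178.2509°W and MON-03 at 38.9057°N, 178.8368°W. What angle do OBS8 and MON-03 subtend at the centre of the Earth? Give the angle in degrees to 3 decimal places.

0.643°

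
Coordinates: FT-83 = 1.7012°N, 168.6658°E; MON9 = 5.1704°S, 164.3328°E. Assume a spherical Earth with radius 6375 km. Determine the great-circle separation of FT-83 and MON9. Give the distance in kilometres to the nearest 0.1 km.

Δφ = -6.8716°,  Δλ = -4.3330°
a = sin²(Δφ/2) + cos φ₁ cos φ₂ sin²(Δλ/2) = 0.005014
c = 2·arcsin(√a) = 0.141742 rad = 8.1212°
d = R·c = 6375 × 0.141742 = 903.6 km

903.6 km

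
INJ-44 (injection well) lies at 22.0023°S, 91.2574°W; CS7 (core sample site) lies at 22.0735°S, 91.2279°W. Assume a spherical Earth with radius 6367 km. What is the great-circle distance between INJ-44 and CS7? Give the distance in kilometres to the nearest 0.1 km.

8.5 km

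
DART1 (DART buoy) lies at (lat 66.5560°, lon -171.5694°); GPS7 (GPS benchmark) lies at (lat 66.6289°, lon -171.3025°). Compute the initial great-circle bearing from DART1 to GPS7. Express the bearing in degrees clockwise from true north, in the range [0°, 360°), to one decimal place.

55.4°

Δλ = 0.2669°
y = sin Δλ · cos φ₂ = 0.001848
x = cos φ₁ sin φ₂ − sin φ₁ cos φ₂ cos Δλ = 0.001276
θ = atan2(y, x) = 55.3677° → 55.3677° (mod 360°)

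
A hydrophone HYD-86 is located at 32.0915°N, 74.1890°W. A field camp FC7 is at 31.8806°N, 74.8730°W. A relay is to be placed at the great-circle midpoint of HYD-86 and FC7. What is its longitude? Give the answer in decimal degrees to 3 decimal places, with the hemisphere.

Bx = cos φ₂ cos Δλ = 0.849090,  By = cos φ₂ sin Δλ = -0.010137
φₘ = atan2(sin φ₁ + sin φ₂, √((cos φ₁ + Bx)² + By²)) = 31.98651°
λₘ = λ₁ + atan2(By, cos φ₁ + Bx) = -74.53139°

74.531°W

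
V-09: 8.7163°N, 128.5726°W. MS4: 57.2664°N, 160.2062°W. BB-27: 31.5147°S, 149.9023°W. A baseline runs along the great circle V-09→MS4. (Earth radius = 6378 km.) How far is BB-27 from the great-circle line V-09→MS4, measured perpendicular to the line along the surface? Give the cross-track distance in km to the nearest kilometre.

3435 km

δ₁₃ = central angle V-09→BB-27 = 0.787348 rad  (haversine)
θ₁₃ = bearing V-09→BB-27 = 205.956°,  θ₁₂ = bearing V-09→MS4 = 339.578°
dₓₜ = R·arcsin(sin δ₁₃ · sin(θ₁₃ − θ₁₂)) = 6378·arcsin(0.70848·sin(-133.623°)) = -3434.720 km
|dₓₜ| = 3434.720 km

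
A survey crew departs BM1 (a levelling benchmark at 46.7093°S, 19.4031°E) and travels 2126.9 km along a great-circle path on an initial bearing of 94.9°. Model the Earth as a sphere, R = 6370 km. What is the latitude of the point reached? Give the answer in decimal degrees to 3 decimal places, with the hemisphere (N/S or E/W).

44.982°S

δ = d/R = 2126.9/6370 = 0.333893 rad
φ₂ = arcsin(sin φ₁ cos δ + cos φ₁ sin δ cos θ)
   = arcsin(-0.72788·0.94477 + 0.68570·0.32772·-0.08542) = -44.98167°
λ₂ = λ₁ + atan2(sin θ sin δ cos φ₁, cos δ − sin φ₁ sin φ₂) = 46.89543°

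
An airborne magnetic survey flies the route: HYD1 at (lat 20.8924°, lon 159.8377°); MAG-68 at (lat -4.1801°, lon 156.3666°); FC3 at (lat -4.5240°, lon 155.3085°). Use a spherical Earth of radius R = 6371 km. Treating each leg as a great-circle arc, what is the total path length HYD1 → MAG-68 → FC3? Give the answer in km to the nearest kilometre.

2937 km

HYD1→MAG-68: c = 0.441614 rad, d = 2813.52 km
MAG-68→FC3: c = 0.019368 rad, d = 123.39 km
Total = 2813.52 + 123.39 = 2936.91 km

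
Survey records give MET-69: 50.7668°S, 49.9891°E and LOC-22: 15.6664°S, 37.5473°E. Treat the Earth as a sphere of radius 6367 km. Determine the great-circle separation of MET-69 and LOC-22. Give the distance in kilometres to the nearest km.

4056 km

Δφ = 35.1004°,  Δλ = -12.4418°
a = sin²(Δφ/2) + cos φ₁ cos φ₂ sin²(Δλ/2) = 0.098078
c = 2·arcsin(√a) = 0.637067 rad = 36.5012°
d = R·c = 6367 × 0.637067 = 4056.2 km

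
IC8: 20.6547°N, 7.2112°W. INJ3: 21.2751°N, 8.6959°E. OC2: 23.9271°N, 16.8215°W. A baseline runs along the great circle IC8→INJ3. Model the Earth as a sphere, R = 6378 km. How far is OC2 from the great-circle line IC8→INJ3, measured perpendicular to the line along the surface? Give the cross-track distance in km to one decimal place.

δ₁₃ = central angle IC8→OC2 = 0.165318 rad  (haversine)
θ₁₃ = bearing IC8→OC2 = 291.985°,  θ₁₂ = bearing IC8→INJ3 = 84.762°
dₓₜ = R·arcsin(sin δ₁₃ · sin(θ₁₃ − θ₁₂)) = 6378·arcsin(0.16457·sin(207.223°)) = -480.604 km
|dₓₜ| = 480.604 km

480.6 km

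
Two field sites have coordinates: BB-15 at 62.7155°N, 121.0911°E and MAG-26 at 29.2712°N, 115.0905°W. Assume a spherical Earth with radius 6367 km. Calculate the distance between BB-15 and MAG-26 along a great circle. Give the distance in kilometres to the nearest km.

Δφ = -33.4443°,  Δλ = 123.8184°
a = sin²(Δφ/2) + cos φ₁ cos φ₂ sin²(Δλ/2) = 0.394006
c = 2·arcsin(√a) = 1.357187 rad = 77.7611°
d = R·c = 6367 × 1.357187 = 8641.2 km

8641 km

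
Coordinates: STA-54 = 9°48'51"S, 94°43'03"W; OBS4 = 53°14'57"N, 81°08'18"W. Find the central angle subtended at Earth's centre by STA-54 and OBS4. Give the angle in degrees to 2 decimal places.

64.12°

STA-54: φ = -9.81417°, λ = -94.71750°
OBS4: φ = +53.24917°, λ = -81.13833°
Δφ = 63.0633°,  Δλ = 13.5792°
a = sin²(Δφ/2) + cos φ₁ cos φ₂ sin²(Δλ/2) = 0.281738
c = 2·arcsin(√a) = 1.119064 rad = 64.1177°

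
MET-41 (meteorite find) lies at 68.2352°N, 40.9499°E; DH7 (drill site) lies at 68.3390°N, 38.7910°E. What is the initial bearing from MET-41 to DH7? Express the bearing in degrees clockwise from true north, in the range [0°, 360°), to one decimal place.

Δλ = -2.1589°
y = sin Δλ · cos φ₂ = -0.013905
x = cos φ₁ sin φ₂ − sin φ₁ cos φ₂ cos Δλ = 0.002055
θ = atan2(y, x) = -81.5932° → 278.4068° (mod 360°)

278.4°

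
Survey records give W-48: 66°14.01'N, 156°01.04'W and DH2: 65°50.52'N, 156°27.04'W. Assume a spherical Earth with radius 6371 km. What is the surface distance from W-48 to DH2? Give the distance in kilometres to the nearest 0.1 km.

W-48: φ = +66.23350°, λ = -156.01733°
DH2: φ = +65.84200°, λ = -156.45067°
Δφ = -0.3915°,  Δλ = -0.4333°
a = sin²(Δφ/2) + cos φ₁ cos φ₂ sin²(Δλ/2) = 0.000014
c = 2·arcsin(√a) = 0.007492 rad = 0.4292°
d = R·c = 6371 × 0.007492 = 47.7 km

47.7 km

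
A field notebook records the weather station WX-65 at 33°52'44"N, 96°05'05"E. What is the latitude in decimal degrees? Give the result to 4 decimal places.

33° + 52′/60 + 44″/3600 = 33 + 0.86667 + 0.01222 = 33.8789°

33.8789°N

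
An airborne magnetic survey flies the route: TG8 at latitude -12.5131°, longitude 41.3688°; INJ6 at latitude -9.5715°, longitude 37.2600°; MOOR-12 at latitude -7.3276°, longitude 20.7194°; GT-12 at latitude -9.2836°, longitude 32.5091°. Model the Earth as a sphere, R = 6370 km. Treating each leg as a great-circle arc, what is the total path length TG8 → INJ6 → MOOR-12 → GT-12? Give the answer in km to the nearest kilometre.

3706 km

TG8→INJ6: c = 0.087112 rad, d = 554.90 km
INJ6→MOOR-12: c = 0.288187 rad, d = 1835.75 km
MOOR-12→GT-12: c = 0.206435 rad, d = 1314.99 km
Total = 554.90 + 1835.75 + 1314.99 = 3705.65 km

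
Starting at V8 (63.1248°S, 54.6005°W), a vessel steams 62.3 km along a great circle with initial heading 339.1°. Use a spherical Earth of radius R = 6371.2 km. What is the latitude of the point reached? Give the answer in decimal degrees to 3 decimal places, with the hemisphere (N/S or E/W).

62.601°S

δ = d/R = 62.3/6371.2 = 0.009778 rad
φ₂ = arcsin(sin φ₁ cos δ + cos φ₁ sin δ cos θ)
   = arcsin(-0.89199·0.99995 + 0.45205·0.00978·0.93420) = -62.60073°
λ₂ = λ₁ + atan2(sin θ sin δ cos φ₁, cos δ − sin φ₁ sin φ₂) = -55.03481°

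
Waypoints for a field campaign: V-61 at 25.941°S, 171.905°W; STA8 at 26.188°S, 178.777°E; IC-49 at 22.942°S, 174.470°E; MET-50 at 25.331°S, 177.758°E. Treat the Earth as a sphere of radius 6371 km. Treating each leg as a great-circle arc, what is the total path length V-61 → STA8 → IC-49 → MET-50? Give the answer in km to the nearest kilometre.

1923 km

V-61→STA8: c = 0.146123 rad, d = 930.95 km
STA8→IC-49: c = 0.088777 rad, d = 565.60 km
IC-49→MET-50: c = 0.066935 rad, d = 426.44 km
Total = 930.95 + 565.60 + 426.44 = 1922.99 km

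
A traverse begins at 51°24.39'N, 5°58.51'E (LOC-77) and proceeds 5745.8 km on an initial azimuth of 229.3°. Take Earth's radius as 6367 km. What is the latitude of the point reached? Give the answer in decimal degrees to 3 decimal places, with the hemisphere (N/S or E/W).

LOC-77: φ = +51.40650°, λ = +5.97517°
δ = d/R = 5745.8/6367 = 0.902434 rad
φ₂ = arcsin(sin φ₁ cos δ + cos φ₁ sin δ cos θ)
   = arcsin(0.78159·0.61970 + 0.62379·0.78484·-0.65210) = 9.50317°
λ₂ = λ₁ + atan2(sin θ sin δ cos φ₁, cos δ − sin φ₁ sin φ₂) = -31.13086°

9.503°N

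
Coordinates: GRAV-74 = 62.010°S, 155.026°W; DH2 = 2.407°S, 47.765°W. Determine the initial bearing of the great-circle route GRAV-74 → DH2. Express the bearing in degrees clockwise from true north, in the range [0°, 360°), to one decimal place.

Δλ = 107.2610°
y = sin Δλ · cos φ₂ = 0.954120
x = cos φ₁ sin φ₂ − sin φ₁ cos φ₂ cos Δλ = -0.281496
θ = atan2(y, x) = 106.4377° → 106.4377° (mod 360°)

106.4°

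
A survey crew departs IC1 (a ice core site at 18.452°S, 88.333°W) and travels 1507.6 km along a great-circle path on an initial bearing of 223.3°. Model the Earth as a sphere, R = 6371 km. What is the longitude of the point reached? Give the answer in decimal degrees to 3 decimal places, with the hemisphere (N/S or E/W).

δ = d/R = 1507.6/6371 = 0.236635 rad
φ₂ = arcsin(sin φ₁ cos δ + cos φ₁ sin δ cos θ)
   = arcsin(-0.31651·0.97213 + 0.94859·0.23443·-0.72777) = -28.00392°
λ₂ = λ₁ + atan2(sin θ sin δ cos φ₁, cos δ − sin φ₁ sin φ₂) = -98.82505°

98.825°W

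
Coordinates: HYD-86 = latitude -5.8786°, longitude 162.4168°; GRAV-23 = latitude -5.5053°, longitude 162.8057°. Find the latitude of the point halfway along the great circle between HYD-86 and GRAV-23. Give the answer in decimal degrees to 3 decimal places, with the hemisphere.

5.692°S

Bx = cos φ₂ cos Δλ = 0.995364,  By = cos φ₂ sin Δλ = 0.006756
φₘ = atan2(sin φ₁ + sin φ₂, √((cos φ₁ + Bx)² + By²)) = -5.69198°
λₘ = λ₁ + atan2(By, cos φ₁ + Bx) = 162.61131°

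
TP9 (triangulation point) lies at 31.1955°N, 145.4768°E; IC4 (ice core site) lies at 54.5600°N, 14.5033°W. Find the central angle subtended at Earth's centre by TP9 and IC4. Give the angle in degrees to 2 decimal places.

92.52°

Δφ = 23.3645°,  Δλ = -159.9801°
a = sin²(Δφ/2) + cos φ₁ cos φ₂ sin²(Δλ/2) = 0.522020
c = 2·arcsin(√a) = 1.614852 rad = 92.5242°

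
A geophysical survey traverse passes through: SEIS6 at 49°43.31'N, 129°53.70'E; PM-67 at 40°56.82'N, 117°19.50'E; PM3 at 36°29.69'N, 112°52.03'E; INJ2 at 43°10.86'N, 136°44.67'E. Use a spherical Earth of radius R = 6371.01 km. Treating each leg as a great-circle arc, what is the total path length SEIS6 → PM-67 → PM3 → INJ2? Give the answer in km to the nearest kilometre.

SEIS6: φ = +49.72183°, λ = +129.89500°
PM-67: φ = +40.94700°, λ = +117.32500°
PM3: φ = +36.49483°, λ = +112.86717°
INJ2: φ = +43.18100°, λ = +136.74450°
SEIS6→PM-67: c = 0.216799 rad, d = 1381.23 km
PM-67→PM3: c = 0.098573 rad, d = 628.01 km
PM3→INJ2: c = 0.339180 rad, d = 2160.92 km
Total = 1381.23 + 628.01 + 2160.92 = 4170.16 km

4170 km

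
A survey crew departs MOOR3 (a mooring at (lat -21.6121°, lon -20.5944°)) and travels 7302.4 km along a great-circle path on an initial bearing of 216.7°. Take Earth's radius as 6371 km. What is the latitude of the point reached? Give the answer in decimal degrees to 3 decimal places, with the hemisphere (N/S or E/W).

56.197°S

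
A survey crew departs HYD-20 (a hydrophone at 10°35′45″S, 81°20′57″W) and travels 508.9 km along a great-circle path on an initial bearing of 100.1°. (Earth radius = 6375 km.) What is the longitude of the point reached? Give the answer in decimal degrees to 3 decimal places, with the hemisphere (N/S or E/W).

76.756°W

HYD-20: φ = -10.59583°, λ = -81.34917°
δ = d/R = 508.9/6375 = 0.079827 rad
φ₂ = arcsin(sin φ₁ cos δ + cos φ₁ sin δ cos θ)
   = arcsin(-0.18388·0.99682 + 0.98295·0.07974·-0.17537) = -11.36392°
λ₂ = λ₁ + atan2(sin θ sin δ cos φ₁, cos δ − sin φ₁ sin φ₂) = -76.75619°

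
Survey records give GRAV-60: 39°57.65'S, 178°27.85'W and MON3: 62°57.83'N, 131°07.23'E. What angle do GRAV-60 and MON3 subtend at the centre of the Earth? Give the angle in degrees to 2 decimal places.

GRAV-60: φ = -39.96083°, λ = -178.46417°
MON3: φ = +62.96383°, λ = +131.12050°
Δφ = 102.9247°,  Δλ = -50.4153°
a = sin²(Δφ/2) + cos φ₁ cos φ₂ sin²(Δλ/2) = 0.675033
c = 2·arcsin(√a) = 1.928438 rad = 110.4913°

110.49°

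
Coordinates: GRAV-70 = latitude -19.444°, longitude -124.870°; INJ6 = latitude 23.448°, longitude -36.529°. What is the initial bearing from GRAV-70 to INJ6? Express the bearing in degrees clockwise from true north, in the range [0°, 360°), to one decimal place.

67.3°

Δλ = 88.3410°
y = sin Δλ · cos φ₂ = 0.917037
x = cos φ₁ sin φ₂ − sin φ₁ cos φ₂ cos Δλ = 0.384064
θ = atan2(y, x) = 67.2756° → 67.2756° (mod 360°)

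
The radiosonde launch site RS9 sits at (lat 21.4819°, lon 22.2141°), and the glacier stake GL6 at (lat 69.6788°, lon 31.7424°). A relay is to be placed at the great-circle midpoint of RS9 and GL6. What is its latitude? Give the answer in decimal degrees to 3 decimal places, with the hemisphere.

45.659°N

Bx = cos φ₂ cos Δλ = 0.342492,  By = cos φ₂ sin Δλ = 0.057487
φₘ = atan2(sin φ₁ + sin φ₂, √((cos φ₁ + Bx)² + By²)) = 45.65877°
λₘ = λ₁ + atan2(By, cos φ₁ + Bx) = 24.79971°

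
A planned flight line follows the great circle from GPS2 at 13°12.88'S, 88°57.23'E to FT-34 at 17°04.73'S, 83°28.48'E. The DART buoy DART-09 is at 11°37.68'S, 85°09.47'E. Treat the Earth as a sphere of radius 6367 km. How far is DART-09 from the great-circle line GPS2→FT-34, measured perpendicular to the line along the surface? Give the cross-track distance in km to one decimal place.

386.4 km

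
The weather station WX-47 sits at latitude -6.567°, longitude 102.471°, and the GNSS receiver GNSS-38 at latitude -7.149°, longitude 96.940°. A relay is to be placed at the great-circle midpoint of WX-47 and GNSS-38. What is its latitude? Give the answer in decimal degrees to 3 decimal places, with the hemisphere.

6.866°S

Bx = cos φ₂ cos Δλ = 0.987606,  By = cos φ₂ sin Δλ = -0.095635
φₘ = atan2(sin φ₁ + sin φ₂, √((cos φ₁ + Bx)² + By²)) = -6.86592°
λₘ = λ₁ + atan2(By, cos φ₁ + Bx) = 99.70719°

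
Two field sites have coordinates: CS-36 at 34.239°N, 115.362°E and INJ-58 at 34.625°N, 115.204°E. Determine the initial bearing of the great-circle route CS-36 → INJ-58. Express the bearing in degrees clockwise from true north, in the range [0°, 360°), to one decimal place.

Δλ = -0.1580°
y = sin Δλ · cos φ₂ = -0.002269
x = cos φ₁ sin φ₂ − sin φ₁ cos φ₂ cos Δλ = 0.006739
θ = atan2(y, x) = -18.6107° → 341.3893° (mod 360°)

341.4°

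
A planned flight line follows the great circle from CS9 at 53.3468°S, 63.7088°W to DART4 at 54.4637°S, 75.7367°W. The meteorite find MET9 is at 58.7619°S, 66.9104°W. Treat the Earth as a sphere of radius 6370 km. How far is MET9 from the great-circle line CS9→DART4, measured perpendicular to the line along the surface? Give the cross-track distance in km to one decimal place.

δ₁₃ = central angle CS9→MET9 = 0.099500 rad  (haversine)
θ₁₃ = bearing CS9→MET9 = 196.952°,  θ₁₂ = bearing CS9→DART4 = 256.209°
dₓₜ = R·arcsin(sin δ₁₃ · sin(θ₁₃ − θ₁₂)) = 6370·arcsin(0.09934·sin(-59.257°)) = -544.512 km
|dₓₜ| = 544.512 km

544.5 km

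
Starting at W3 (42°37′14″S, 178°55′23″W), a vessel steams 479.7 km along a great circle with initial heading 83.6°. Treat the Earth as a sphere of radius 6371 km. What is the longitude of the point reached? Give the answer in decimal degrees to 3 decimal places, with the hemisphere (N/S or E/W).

W3: φ = -42.62056°, λ = -178.92306°
δ = d/R = 479.7/6371 = 0.075294 rad
φ₂ = arcsin(sin φ₁ cos δ + cos φ₁ sin δ cos θ)
   = arcsin(-0.67714·0.99717 + 0.73585·0.07522·0.11147) = -41.99389°
λ₂ = λ₁ + atan2(sin θ sin δ cos φ₁, cos δ − sin φ₁ sin φ₂) = -173.15035°

173.150°W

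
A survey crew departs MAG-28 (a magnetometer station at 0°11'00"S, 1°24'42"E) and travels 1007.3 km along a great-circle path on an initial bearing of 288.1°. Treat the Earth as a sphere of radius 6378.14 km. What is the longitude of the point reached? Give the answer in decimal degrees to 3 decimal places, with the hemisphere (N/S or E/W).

MAG-28: φ = -0.18333°, λ = +1.41167°
δ = d/R = 1007.3/6378.14 = 0.157930 rad
φ₂ = arcsin(sin φ₁ cos δ + cos φ₁ sin δ cos θ)
   = arcsin(-0.00320·0.98755 + 0.99999·0.15727·0.31068) = 2.61940°
λ₂ = λ₁ + atan2(sin θ sin δ cos φ₁, cos δ − sin φ₁ sin φ₂) = -7.19487°

7.195°W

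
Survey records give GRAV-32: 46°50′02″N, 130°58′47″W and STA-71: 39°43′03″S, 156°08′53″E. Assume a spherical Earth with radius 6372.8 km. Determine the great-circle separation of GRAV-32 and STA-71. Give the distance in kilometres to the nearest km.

12026 km

GRAV-32: φ = +46.83389°, λ = -130.97972°
STA-71: φ = -39.71750°, λ = +156.14806°
Δφ = -86.5514°,  Δλ = -72.8722°
a = sin²(Δφ/2) + cos φ₁ cos φ₂ sin²(Δλ/2) = 0.655548
c = 2·arcsin(√a) = 1.887143 rad = 108.1253°
d = R·c = 6372.8 × 1.887143 = 12026.4 km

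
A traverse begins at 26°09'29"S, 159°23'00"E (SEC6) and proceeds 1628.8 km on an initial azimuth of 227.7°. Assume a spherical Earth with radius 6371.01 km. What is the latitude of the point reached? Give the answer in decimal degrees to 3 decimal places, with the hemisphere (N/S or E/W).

35.400°S

SEC6: φ = -26.15806°, λ = +159.38333°
δ = d/R = 1628.8/6371.01 = 0.255658 rad
φ₂ = arcsin(sin φ₁ cos δ + cos φ₁ sin δ cos θ)
   = arcsin(-0.44085·0.96750 + 0.89758·0.25288·-0.67301) = -35.40005°
λ₂ = λ₁ + atan2(sin θ sin δ cos φ₁, cos δ − sin φ₁ sin φ₂) = 146.11802°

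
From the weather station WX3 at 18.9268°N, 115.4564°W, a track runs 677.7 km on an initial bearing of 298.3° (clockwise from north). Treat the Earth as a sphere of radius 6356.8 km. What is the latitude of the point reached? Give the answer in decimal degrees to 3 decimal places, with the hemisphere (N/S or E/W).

δ = d/R = 677.7/6356.8 = 0.106610 rad
φ₂ = arcsin(sin φ₁ cos δ + cos φ₁ sin δ cos θ)
   = arcsin(0.32436·0.99432 + 0.94593·0.10641·0.47409) = 21.73029°
λ₂ = λ₁ + atan2(sin θ sin δ cos φ₁, cos δ − sin φ₁ sin φ₂) = -121.24495°

21.730°N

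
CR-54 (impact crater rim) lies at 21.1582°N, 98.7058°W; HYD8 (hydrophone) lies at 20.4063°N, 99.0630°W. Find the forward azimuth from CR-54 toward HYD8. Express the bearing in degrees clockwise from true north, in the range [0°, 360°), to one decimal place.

204.0°

Δλ = -0.3572°
y = sin Δλ · cos φ₂ = -0.005843
x = cos φ₁ sin φ₂ − sin φ₁ cos φ₂ cos Δλ = -0.013116
θ = atan2(y, x) = -155.9878° → 204.0122° (mod 360°)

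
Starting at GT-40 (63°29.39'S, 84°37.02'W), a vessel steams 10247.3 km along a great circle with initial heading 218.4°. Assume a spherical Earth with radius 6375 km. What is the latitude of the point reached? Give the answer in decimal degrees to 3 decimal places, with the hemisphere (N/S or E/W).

GT-40: φ = -63.48983°, λ = -84.61700°
δ = d/R = 10247.3/6375 = 1.607420 rad
φ₂ = arcsin(sin φ₁ cos δ + cos φ₁ sin δ cos θ)
   = arcsin(-0.89486·-0.03662 + 0.44636·0.99933·-0.78369) = -18.46993°
λ₂ = λ₁ + atan2(sin θ sin δ cos φ₁, cos δ − sin φ₁ sin φ₂) = 136.26032°

18.470°S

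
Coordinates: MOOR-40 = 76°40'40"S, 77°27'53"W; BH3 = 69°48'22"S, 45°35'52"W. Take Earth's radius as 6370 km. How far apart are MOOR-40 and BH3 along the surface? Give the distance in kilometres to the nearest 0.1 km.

1249.4 km

MOOR-40: φ = -76.67778°, λ = -77.46472°
BH3: φ = -69.80611°, λ = -45.59778°
Δφ = 6.8717°,  Δλ = 31.8669°
a = sin²(Δφ/2) + cos φ₁ cos φ₂ sin²(Δλ/2) = 0.009586
c = 2·arcsin(√a) = 0.196132 rad = 11.2376°
d = R·c = 6370 × 0.196132 = 1249.4 km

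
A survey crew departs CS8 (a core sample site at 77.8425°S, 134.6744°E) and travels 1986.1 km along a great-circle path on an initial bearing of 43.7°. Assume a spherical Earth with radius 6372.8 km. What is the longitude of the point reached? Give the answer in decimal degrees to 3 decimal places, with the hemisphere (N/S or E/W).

δ = d/R = 1986.1/6372.8 = 0.311653 rad
φ₂ = arcsin(sin φ₁ cos δ + cos φ₁ sin δ cos θ)
   = arcsin(-0.97757·0.95183 + 0.21060·0.30663·0.72297) = -62.10348°
λ₂ = λ₁ + atan2(sin θ sin δ cos φ₁, cos δ − sin φ₁ sin φ₂) = 161.59683°

161.597°E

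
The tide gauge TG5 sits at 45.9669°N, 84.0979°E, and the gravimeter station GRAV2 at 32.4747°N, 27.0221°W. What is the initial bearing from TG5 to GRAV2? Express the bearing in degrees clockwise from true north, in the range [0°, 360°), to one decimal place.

Δλ = -111.1200°
y = sin Δλ · cos φ₂ = -0.786960
x = cos φ₁ sin φ₂ − sin φ₁ cos φ₂ cos Δλ = 0.591746
θ = atan2(y, x) = -53.0591° → 306.9409° (mod 360°)

306.9°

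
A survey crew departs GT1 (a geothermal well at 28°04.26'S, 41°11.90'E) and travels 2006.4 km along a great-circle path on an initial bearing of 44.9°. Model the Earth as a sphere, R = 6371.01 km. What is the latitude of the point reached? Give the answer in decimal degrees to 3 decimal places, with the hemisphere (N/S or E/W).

14.704°S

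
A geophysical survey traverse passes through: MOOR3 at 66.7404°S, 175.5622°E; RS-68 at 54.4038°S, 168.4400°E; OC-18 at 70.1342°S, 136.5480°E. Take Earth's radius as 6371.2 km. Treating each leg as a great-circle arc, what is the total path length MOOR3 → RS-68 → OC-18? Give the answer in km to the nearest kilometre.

3775 km

MOOR3→RS-68: c = 0.223464 rad, d = 1423.73 km
RS-68→OC-18: c = 0.368997 rad, d = 2350.95 km
Total = 1423.73 + 2350.95 = 3774.69 km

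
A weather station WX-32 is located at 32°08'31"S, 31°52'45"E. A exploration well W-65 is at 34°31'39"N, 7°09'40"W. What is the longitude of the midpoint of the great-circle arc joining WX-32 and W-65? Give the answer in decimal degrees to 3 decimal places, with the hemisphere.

12.637°E

WX-32: φ = -32.14194°, λ = +31.87917°
W-65: φ = +34.52750°, λ = -7.16111°
Bx = cos φ₂ cos Δλ = 0.639890,  By = cos φ₂ sin Δλ = -0.518918
φₘ = atan2(sin φ₁ + sin φ₂, √((cos φ₁ + Bx)² + By²)) = 1.26548°
λₘ = λ₁ + atan2(By, cos φ₁ + Bx) = 12.63720°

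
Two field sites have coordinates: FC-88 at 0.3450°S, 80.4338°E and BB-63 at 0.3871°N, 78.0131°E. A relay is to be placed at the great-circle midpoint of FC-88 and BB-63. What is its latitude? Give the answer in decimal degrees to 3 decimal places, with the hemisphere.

Bx = cos φ₂ cos Δλ = 0.999085,  By = cos φ₂ sin Δλ = -0.042236
φₘ = atan2(sin φ₁ + sin φ₂, √((cos φ₁ + Bx)² + By²)) = 0.02105°
λₘ = λ₁ + atan2(By, cos φ₁ + Bx) = 79.22345°

0.021°N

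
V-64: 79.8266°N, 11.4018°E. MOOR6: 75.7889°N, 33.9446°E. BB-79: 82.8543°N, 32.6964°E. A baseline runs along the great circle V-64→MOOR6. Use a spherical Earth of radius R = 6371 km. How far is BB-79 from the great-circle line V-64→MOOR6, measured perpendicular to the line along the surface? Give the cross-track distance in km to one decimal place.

δ₁₃ = central angle V-64→BB-79 = 0.076123 rad  (haversine)
θ₁₃ = bearing V-64→BB-79 = 36.443°,  θ₁₂ = bearing V-64→MOOR6 = 118.898°
dₓₜ = R·arcsin(sin δ₁₃ · sin(θ₁₃ − θ₁₂)) = 6371·arcsin(0.07605·sin(-82.455°)) = -480.773 km
|dₓₜ| = 480.773 km

480.8 km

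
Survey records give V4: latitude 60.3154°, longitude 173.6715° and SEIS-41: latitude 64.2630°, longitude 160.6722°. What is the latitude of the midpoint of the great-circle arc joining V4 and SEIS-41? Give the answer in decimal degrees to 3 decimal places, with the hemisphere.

Bx = cos φ₂ cos Δλ = 0.423113,  By = cos φ₂ sin Δλ = -0.097678
φₘ = atan2(sin φ₁ + sin φ₂, √((cos φ₁ + Bx)² + By²)) = 62.44036°
λₘ = λ₁ + atan2(By, cos φ₁ + Bx) = 167.60014°

62.440°N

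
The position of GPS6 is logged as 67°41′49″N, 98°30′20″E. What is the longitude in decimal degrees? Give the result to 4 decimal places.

98.5056°E

98° + 30′/60 + 20″/3600 = 98 + 0.50000 + 0.00556 = 98.5056°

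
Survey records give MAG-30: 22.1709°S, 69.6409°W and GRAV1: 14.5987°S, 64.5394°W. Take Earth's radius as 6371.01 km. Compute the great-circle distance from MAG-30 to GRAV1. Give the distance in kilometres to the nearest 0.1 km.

Δφ = 7.5722°,  Δλ = 5.1015°
a = sin²(Δφ/2) + cos φ₁ cos φ₂ sin²(Δλ/2) = 0.006135
c = 2·arcsin(√a) = 0.156815 rad = 8.9849°
d = R·c = 6371.01 × 0.156815 = 999.1 km

999.1 km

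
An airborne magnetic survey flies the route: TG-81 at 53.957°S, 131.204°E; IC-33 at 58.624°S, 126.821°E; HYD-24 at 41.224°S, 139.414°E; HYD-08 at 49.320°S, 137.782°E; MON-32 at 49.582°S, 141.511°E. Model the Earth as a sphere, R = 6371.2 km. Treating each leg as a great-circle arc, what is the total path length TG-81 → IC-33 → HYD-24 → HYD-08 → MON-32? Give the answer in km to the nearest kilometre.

TG-81→IC-33: c = 0.091809 rad, d = 584.93 km
IC-33→HYD-24: c = 0.333753 rad, d = 2126.40 km
HYD-24→HYD-08: c = 0.142707 rad, d = 909.22 km
HYD-08→MON-32: c = 0.042552 rad, d = 271.11 km
Total = 584.93 + 2126.40 + 909.22 + 271.11 = 3891.66 km

3892 km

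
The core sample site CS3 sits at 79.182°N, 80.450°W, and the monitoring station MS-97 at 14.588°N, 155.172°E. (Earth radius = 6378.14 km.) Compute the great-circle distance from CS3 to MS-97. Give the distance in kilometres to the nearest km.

Δφ = -64.5940°,  Δλ = -124.3780°
a = sin²(Δφ/2) + cos φ₁ cos φ₂ sin²(Δλ/2) = 0.427586
c = 2·arcsin(√a) = 1.425457 rad = 81.6727°
d = R·c = 6378.14 × 1.425457 = 9091.8 km

9092 km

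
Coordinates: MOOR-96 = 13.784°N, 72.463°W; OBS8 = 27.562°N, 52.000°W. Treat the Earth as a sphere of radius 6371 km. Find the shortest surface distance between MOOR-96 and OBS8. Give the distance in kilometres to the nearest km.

Δφ = 13.7780°,  Δλ = 20.4630°
a = sin²(Δφ/2) + cos φ₁ cos φ₂ sin²(Δλ/2) = 0.041552
c = 2·arcsin(√a) = 0.410563 rad = 23.5235°
d = R·c = 6371 × 0.410563 = 2615.7 km

2616 km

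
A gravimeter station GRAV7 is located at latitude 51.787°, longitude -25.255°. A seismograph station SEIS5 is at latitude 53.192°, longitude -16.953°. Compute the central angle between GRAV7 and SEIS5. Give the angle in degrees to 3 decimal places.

Δφ = 1.4050°,  Δλ = 8.3020°
a = sin²(Δφ/2) + cos φ₁ cos φ₂ sin²(Δλ/2) = 0.002092
c = 2·arcsin(√a) = 0.091513 rad = 5.2433°

5.243°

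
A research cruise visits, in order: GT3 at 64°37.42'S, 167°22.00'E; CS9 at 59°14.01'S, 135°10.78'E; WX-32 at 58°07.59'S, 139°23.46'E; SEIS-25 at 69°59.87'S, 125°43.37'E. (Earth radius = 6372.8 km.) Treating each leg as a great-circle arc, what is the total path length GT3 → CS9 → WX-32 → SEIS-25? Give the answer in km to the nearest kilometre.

GT3: φ = -64.62367°, λ = +167.36667°
CS9: φ = -59.23350°, λ = +135.17967°
WX-32: φ = -58.12650°, λ = +139.39100°
SEIS-25: φ = -69.99783°, λ = +125.72283°
GT3→CS9: c = 0.276979 rad, d = 1765.13 km
CS9→WX-32: c = 0.042804 rad, d = 272.78 km
WX-32→SEIS-25: c = 0.230742 rad, d = 1470.47 km
Total = 1765.13 + 272.78 + 1470.47 = 3508.39 km

3508 km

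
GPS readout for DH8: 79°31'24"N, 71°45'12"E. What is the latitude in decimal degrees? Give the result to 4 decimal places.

79° + 31′/60 + 24″/3600 = 79 + 0.51667 + 0.00667 = 79.5233°

79.5233°N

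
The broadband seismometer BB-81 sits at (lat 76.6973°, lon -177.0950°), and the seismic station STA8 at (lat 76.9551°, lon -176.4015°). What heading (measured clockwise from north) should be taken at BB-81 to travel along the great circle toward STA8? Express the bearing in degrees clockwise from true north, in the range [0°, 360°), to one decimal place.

31.2°

Δλ = 0.6935°
y = sin Δλ · cos φ₂ = 0.002732
x = cos φ₁ sin φ₂ − sin φ₁ cos φ₂ cos Δλ = 0.004516
θ = atan2(y, x) = 31.1744° → 31.1744° (mod 360°)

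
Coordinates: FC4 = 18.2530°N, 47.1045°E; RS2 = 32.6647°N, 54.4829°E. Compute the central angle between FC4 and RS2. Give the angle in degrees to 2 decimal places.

15.86°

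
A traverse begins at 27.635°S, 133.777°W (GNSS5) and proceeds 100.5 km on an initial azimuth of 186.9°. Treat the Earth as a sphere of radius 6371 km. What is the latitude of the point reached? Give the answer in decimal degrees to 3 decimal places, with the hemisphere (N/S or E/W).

28.532°S

δ = d/R = 100.5/6371 = 0.015775 rad
φ₂ = arcsin(sin φ₁ cos δ + cos φ₁ sin δ cos θ)
   = arcsin(-0.46384·0.99988 + 0.88592·0.01577·-0.99276) = -28.53222°
λ₂ = λ₁ + atan2(sin θ sin δ cos φ₁, cos δ − sin φ₁ sin φ₂) = -133.90059°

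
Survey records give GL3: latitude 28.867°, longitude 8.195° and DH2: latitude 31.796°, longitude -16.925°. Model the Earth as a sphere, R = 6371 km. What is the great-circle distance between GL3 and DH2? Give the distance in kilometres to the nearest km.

Δφ = 2.9290°,  Δλ = -25.1200°
a = sin²(Δφ/2) + cos φ₁ cos φ₂ sin²(Δλ/2) = 0.035852
c = 2·arcsin(√a) = 0.380992 rad = 21.8292°
d = R·c = 6371 × 0.380992 = 2427.3 km

2427 km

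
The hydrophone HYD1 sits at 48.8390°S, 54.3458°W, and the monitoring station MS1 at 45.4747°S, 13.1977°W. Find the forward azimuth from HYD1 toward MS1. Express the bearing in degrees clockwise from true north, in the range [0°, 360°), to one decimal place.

Δλ = 41.1481°
y = sin Δλ · cos φ₂ = 0.461411
x = cos φ₁ sin φ₂ − sin φ₁ cos φ₂ cos Δλ = -0.071707
θ = atan2(y, x) = 98.8336° → 98.8336° (mod 360°)

98.8°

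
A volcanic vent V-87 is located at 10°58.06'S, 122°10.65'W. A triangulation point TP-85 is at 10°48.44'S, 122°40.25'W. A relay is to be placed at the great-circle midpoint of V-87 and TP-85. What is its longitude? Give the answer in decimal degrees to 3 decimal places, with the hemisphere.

V-87: φ = -10.96767°, λ = -122.17750°
TP-85: φ = -10.80733°, λ = -122.67083°
Bx = cos φ₂ cos Δλ = 0.982227,  By = cos φ₂ sin Δλ = -0.008457
φₘ = atan2(sin φ₁ + sin φ₂, √((cos φ₁ + Bx)² + By²)) = -10.88760°
λₘ = λ₁ + atan2(By, cos φ₁ + Bx) = -122.42423°

122.424°W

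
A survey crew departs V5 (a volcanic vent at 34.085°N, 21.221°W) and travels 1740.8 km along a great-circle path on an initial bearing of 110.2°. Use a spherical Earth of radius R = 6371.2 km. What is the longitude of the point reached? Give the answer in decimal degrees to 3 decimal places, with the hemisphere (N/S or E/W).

δ = d/R = 1740.8/6371.2 = 0.273230 rad
φ₂ = arcsin(sin φ₁ cos δ + cos φ₁ sin δ cos θ)
   = arcsin(0.56042·0.96290 + 0.82821·0.26984·-0.34530) = 27.54621°
λ₂ = λ₁ + atan2(sin θ sin δ cos φ₁, cos δ − sin φ₁ sin φ₂) = -4.62483°

4.625°W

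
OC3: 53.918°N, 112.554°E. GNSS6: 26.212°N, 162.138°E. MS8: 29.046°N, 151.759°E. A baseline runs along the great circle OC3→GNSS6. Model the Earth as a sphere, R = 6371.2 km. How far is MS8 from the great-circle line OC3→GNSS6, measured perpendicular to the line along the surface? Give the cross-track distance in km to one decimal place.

δ₁₃ = central angle OC3→MS8 = 0.657788 rad  (haversine)
θ₁₃ = bearing OC3→MS8 = 115.328°,  θ₁₂ = bearing OC3→GNSS6 = 107.086°
dₓₜ = R·arcsin(sin δ₁₃ · sin(θ₁₃ − θ₁₂)) = 6371.2·arcsin(0.61137·sin(8.242°)) = 559.132 km
|dₓₜ| = 559.132 km

559.1 km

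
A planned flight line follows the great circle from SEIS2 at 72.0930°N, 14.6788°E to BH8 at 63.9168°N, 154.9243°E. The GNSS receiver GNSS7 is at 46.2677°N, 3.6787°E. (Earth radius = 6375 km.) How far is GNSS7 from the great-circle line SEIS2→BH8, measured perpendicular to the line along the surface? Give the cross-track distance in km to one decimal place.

388.5 km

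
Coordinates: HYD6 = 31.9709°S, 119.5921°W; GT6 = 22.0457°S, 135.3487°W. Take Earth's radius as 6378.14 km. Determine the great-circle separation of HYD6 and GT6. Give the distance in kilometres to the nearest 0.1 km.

Δφ = 9.9252°,  Δλ = -15.7566°
a = sin²(Δφ/2) + cos φ₁ cos φ₂ sin²(Δλ/2) = 0.022256
c = 2·arcsin(√a) = 0.299487 rad = 17.1594°
d = R·c = 6378.14 × 0.299487 = 1910.2 km

1910.2 km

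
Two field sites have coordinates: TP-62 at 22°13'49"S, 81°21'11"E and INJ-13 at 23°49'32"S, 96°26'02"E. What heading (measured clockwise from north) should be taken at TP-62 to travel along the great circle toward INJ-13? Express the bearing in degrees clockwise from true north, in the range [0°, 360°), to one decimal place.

TP-62: φ = -22.23028°, λ = +81.35306°
INJ-13: φ = -23.82556°, λ = +96.43389°
Δλ = 15.0808°
y = sin Δλ · cos φ₂ = 0.238009
x = cos φ₁ sin φ₂ − sin φ₁ cos φ₂ cos Δλ = -0.039759
θ = atan2(y, x) = 99.4835° → 99.4835° (mod 360°)

99.5°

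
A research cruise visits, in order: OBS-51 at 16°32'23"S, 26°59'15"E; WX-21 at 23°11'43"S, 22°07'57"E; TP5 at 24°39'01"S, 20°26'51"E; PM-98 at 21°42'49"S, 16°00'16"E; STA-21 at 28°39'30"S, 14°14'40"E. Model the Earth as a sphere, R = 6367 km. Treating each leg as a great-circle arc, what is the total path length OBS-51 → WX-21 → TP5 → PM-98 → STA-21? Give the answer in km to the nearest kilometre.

OBS-51: φ = -16.53972°, λ = +26.98750°
WX-21: φ = -23.19528°, λ = +22.13250°
TP5: φ = -24.65028°, λ = +20.44750°
PM-98: φ = -21.71361°, λ = +16.00444°
STA-21: φ = -28.65833°, λ = +14.24444°
OBS-51→WX-21: c = 0.140833 rad, d = 896.68 km
WX-21→TP5: c = 0.036979 rad, d = 235.45 km
TP5→PM-98: c = 0.087786 rad, d = 558.94 km
PM-98→STA-21: c = 0.124349 rad, d = 791.73 km
Total = 896.68 + 235.45 + 558.94 + 791.73 = 2482.79 km

2483 km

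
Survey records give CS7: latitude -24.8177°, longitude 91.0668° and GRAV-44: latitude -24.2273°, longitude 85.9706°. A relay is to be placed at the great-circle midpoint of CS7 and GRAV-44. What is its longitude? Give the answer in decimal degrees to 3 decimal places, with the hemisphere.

88.513°E

Bx = cos φ₂ cos Δλ = 0.908320,  By = cos φ₂ sin Δλ = -0.081005
φₘ = atan2(sin φ₁ + sin φ₂, √((cos φ₁ + Bx)² + By²)) = -24.54391°
λₘ = λ₁ + atan2(By, cos φ₁ + Bx) = 88.51271°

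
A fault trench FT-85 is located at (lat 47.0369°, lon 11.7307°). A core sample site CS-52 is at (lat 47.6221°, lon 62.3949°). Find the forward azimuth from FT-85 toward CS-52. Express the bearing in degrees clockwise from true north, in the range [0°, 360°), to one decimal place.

Δλ = 50.6642°
y = sin Δλ · cos φ₂ = 0.521315
x = cos φ₁ sin φ₂ − sin φ₁ cos φ₂ cos Δλ = 0.190807
θ = atan2(y, x) = 69.8969° → 69.8969° (mod 360°)

69.9°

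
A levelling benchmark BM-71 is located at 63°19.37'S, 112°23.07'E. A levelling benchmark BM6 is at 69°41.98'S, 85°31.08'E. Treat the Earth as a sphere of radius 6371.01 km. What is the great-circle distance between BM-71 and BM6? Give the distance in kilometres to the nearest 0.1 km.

1369.1 km

BM-71: φ = -63.32283°, λ = +112.38450°
BM6: φ = -69.69967°, λ = +85.51800°
Δφ = -6.3768°,  Δλ = -26.8665°
a = sin²(Δφ/2) + cos φ₁ cos φ₂ sin²(Δλ/2) = 0.011500
c = 2·arcsin(√a) = 0.214889 rad = 12.3122°
d = R·c = 6371.01 × 0.214889 = 1369.1 km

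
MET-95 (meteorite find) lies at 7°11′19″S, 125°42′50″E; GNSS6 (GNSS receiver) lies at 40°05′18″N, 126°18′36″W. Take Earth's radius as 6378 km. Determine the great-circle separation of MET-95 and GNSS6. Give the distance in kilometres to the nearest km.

MET-95: φ = -7.18861°, λ = +125.71389°
GNSS6: φ = +40.08833°, λ = -126.31000°
Δφ = 47.2769°,  Δλ = 107.9761°
a = sin²(Δφ/2) + cos φ₁ cos φ₂ sin²(Δλ/2) = 0.657419
c = 2·arcsin(√a) = 1.891083 rad = 108.3511°
d = R·c = 6378 × 1.891083 = 12061.3 km

12061 km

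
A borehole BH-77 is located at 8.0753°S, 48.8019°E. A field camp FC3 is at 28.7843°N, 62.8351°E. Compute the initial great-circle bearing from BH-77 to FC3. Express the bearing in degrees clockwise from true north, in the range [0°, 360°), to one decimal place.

19.6°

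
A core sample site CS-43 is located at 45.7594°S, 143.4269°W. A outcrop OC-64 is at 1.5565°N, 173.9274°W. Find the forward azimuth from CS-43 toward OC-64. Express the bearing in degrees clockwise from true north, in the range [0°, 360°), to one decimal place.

321.4°

Δλ = -30.5005°
y = sin Δλ · cos φ₂ = -0.507359
x = cos φ₁ sin φ₂ − sin φ₁ cos φ₂ cos Δλ = 0.636005
θ = atan2(y, x) = -38.5803° → 321.4197° (mod 360°)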